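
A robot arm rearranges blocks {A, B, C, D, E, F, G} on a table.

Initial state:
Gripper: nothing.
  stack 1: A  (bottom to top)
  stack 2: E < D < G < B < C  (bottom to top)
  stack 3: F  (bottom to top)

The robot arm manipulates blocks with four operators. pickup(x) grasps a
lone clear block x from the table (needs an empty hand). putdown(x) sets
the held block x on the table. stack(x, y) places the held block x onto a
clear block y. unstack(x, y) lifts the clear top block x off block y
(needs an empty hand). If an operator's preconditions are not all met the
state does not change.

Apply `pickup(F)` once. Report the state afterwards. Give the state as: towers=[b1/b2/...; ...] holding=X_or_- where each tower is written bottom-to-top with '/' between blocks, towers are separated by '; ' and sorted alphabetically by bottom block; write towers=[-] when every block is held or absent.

towers=[A; E/D/G/B/C] holding=F

before: towers=[A; E/D/G/B/C; F] holding=-
pre[pickup(F)]: clear(F) yes, ontable(F) yes, handempty yes
all met → apply pickup(F)
after:  towers=[A; E/D/G/B/C] holding=F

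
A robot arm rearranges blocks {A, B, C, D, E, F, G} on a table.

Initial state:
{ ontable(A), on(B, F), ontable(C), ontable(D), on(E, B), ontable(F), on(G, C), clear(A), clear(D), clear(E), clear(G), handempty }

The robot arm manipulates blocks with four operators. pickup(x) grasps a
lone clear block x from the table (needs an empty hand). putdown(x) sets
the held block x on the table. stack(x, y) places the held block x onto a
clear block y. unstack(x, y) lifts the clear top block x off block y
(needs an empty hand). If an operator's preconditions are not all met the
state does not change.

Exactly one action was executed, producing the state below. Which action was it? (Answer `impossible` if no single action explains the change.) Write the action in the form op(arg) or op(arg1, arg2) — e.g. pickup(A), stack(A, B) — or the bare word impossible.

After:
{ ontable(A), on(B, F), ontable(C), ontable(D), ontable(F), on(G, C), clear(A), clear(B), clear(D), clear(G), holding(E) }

target: towers=[A; C/G; D; F/B] holding=E
     unstack(G, C) → towers=[A; C; D; F/B/E] holding=G
         pickup(D) → towers=[A; C/G; F/B/E] holding=D
         pickup(A) → towers=[C/G; D; F/B/E] holding=A
     unstack(E, B) → towers=[A; C/G; D; F/B] holding=E  ← match

unstack(E, B)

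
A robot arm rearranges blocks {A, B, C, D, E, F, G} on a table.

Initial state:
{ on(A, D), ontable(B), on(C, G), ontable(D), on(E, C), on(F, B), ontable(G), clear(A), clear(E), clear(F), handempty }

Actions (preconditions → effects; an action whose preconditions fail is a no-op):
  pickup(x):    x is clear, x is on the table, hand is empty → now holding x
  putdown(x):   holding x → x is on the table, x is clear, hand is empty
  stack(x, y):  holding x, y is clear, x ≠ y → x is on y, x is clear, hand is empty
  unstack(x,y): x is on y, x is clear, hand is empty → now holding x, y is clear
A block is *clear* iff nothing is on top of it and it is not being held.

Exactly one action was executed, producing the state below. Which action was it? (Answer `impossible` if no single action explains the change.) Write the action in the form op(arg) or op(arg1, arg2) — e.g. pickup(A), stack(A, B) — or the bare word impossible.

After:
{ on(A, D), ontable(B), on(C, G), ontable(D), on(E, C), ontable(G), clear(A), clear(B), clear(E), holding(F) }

target: towers=[B; D/A; G/C/E] holding=F
     unstack(F, B) → towers=[B; D/A; G/C/E] holding=F  ← match
     unstack(A, D) → towers=[B/F; D; G/C/E] holding=A
     unstack(E, C) → towers=[B/F; D/A; G/C] holding=E

unstack(F, B)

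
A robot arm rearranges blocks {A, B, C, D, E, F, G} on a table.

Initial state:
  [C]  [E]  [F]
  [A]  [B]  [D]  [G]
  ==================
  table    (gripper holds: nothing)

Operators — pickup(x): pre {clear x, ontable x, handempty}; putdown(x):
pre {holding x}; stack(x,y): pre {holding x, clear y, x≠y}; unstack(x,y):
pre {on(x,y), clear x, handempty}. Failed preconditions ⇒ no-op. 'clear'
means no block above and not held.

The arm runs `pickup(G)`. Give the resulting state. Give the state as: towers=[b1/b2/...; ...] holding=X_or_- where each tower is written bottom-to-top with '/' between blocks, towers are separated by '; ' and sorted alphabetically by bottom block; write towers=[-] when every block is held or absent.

towers=[A/C; B/E; D/F] holding=G

before: towers=[A/C; B/E; D/F; G] holding=-
pre[pickup(G)]: clear(G) yes, ontable(G) yes, handempty yes
all met → apply pickup(G)
after:  towers=[A/C; B/E; D/F] holding=G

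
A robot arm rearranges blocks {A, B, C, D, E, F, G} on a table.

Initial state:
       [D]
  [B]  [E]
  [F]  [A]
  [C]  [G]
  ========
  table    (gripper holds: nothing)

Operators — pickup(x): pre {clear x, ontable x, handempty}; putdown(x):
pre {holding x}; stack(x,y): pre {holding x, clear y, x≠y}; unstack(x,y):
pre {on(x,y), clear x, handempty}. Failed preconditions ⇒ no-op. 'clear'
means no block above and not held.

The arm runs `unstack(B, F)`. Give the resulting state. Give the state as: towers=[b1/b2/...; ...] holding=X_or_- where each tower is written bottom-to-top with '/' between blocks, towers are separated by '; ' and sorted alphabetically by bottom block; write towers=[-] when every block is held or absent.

before: towers=[C/F/B; G/A/E/D] holding=-
pre[unstack(B, F)]: on(B,F) ✓, clear(B) ✓, handempty ✓
all met → apply unstack(B, F)
after:  towers=[C/F; G/A/E/D] holding=B

towers=[C/F; G/A/E/D] holding=B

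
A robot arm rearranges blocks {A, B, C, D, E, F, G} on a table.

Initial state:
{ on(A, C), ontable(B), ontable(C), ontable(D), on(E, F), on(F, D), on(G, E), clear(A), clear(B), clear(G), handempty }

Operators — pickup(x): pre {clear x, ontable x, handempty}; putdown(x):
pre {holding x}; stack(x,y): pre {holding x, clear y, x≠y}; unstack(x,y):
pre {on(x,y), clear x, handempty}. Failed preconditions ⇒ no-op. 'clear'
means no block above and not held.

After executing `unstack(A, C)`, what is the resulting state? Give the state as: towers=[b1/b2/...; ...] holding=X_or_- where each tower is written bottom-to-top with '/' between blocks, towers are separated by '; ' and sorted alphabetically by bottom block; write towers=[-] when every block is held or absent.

towers=[B; C; D/F/E/G] holding=A

before: towers=[B; C/A; D/F/E/G] holding=-
pre[unstack(A, C)]: on(A,C) ok, clear(A) ok, handempty ok
all met → apply unstack(A, C)
after:  towers=[B; C; D/F/E/G] holding=A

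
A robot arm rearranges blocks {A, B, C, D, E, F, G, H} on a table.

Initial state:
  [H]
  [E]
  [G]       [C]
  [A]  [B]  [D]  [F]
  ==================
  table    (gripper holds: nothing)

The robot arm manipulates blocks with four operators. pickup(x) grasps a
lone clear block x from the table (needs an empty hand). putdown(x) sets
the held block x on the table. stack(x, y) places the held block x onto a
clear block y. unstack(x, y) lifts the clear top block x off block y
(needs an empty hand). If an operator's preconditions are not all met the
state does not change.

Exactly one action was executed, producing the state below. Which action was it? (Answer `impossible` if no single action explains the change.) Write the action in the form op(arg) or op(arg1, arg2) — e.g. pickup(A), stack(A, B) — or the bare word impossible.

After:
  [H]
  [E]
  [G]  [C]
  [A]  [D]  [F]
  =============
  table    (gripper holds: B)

target: towers=[A/G/E/H; D/C; F] holding=B
     unstack(H, E) → towers=[A/G/E; B; D/C; F] holding=H
         pickup(B) → towers=[A/G/E/H; D/C; F] holding=B  ← match
         pickup(F) → towers=[A/G/E/H; B; D/C] holding=F
     unstack(C, D) → towers=[A/G/E/H; B; D; F] holding=C

pickup(B)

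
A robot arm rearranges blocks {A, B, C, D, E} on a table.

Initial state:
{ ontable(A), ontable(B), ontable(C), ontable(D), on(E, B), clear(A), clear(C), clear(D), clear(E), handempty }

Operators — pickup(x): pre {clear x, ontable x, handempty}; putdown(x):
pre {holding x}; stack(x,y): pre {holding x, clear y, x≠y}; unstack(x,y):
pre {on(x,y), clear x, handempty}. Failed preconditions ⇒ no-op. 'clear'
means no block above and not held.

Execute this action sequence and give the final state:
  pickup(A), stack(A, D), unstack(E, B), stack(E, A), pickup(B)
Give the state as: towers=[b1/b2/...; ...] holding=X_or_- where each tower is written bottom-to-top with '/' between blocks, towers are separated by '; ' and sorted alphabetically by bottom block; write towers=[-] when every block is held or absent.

step 1 (pickup(A)): towers=[B/E; C; D] holding=A
step 2 (stack(A, D)): towers=[B/E; C; D/A] holding=-
step 3 (unstack(E, B)): towers=[B; C; D/A] holding=E
step 4 (stack(E, A)): towers=[B; C; D/A/E] holding=-
step 5 (pickup(B)): towers=[C; D/A/E] holding=B

towers=[C; D/A/E] holding=B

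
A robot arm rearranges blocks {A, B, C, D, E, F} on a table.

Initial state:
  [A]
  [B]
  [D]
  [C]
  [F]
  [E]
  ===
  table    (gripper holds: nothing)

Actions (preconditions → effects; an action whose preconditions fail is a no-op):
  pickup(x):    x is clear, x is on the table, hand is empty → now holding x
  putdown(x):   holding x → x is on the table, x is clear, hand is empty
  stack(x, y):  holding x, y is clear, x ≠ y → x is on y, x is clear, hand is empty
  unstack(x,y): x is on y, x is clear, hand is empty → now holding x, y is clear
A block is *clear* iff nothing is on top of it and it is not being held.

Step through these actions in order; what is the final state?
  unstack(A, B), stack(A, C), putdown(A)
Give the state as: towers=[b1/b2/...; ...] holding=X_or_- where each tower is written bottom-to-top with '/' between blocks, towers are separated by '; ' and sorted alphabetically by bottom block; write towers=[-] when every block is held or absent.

step 1 (unstack(A, B)): towers=[E/F/C/D/B] holding=A
step 2 (stack(A, C)) [no-op]: towers=[E/F/C/D/B] holding=A
step 3 (putdown(A)): towers=[A; E/F/C/D/B] holding=-

towers=[A; E/F/C/D/B] holding=-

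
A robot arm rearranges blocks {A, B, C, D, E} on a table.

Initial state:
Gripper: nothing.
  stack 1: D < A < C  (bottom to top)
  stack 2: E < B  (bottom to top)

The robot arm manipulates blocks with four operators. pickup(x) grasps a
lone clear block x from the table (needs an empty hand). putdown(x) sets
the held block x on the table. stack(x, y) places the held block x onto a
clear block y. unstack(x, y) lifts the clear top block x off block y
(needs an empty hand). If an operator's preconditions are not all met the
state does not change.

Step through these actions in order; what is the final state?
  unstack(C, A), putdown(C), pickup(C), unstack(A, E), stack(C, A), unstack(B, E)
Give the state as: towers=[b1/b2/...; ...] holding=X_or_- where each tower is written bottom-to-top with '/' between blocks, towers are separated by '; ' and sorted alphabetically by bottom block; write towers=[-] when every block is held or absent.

step 1 (unstack(C, A)): towers=[D/A; E/B] holding=C
step 2 (putdown(C)): towers=[C; D/A; E/B] holding=-
step 3 (pickup(C)): towers=[D/A; E/B] holding=C
step 4 (unstack(A, E)) [no-op]: towers=[D/A; E/B] holding=C
step 5 (stack(C, A)): towers=[D/A/C; E/B] holding=-
step 6 (unstack(B, E)): towers=[D/A/C; E] holding=B

towers=[D/A/C; E] holding=B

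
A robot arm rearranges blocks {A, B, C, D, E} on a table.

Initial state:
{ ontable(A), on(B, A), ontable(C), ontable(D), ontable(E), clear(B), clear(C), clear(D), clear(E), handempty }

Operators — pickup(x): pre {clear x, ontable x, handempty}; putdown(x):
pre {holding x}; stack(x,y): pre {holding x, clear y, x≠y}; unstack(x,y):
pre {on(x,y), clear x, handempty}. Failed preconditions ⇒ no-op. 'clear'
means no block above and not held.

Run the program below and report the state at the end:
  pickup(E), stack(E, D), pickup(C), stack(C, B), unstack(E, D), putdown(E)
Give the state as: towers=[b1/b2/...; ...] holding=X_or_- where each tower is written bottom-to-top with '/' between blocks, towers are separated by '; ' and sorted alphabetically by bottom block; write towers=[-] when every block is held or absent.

towers=[A/B/C; D; E] holding=-

step 1 (pickup(E)): towers=[A/B; C; D] holding=E
step 2 (stack(E, D)): towers=[A/B; C; D/E] holding=-
step 3 (pickup(C)): towers=[A/B; D/E] holding=C
step 4 (stack(C, B)): towers=[A/B/C; D/E] holding=-
step 5 (unstack(E, D)): towers=[A/B/C; D] holding=E
step 6 (putdown(E)): towers=[A/B/C; D; E] holding=-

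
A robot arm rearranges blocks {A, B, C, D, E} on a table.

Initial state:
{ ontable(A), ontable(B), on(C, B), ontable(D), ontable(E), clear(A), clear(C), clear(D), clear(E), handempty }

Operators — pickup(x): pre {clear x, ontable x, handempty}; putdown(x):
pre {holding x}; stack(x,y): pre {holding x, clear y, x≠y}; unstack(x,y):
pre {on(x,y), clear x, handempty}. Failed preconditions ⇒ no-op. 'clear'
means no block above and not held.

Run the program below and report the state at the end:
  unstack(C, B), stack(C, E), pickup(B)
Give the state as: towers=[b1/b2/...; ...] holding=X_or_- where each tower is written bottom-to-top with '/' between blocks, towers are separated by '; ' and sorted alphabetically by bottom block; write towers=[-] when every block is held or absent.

step 1 (unstack(C, B)): towers=[A; B; D; E] holding=C
step 2 (stack(C, E)): towers=[A; B; D; E/C] holding=-
step 3 (pickup(B)): towers=[A; D; E/C] holding=B

towers=[A; D; E/C] holding=B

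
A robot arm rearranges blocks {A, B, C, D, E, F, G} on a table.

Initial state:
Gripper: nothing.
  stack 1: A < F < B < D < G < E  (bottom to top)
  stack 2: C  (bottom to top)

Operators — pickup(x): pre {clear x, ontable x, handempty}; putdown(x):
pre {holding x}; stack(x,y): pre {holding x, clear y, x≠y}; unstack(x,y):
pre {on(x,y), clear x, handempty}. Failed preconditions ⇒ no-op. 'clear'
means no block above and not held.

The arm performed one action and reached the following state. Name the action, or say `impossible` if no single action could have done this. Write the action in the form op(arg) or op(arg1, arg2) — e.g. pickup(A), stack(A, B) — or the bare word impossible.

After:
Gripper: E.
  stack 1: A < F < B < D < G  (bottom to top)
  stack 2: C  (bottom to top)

unstack(E, G)

target: towers=[A/F/B/D/G; C] holding=E
     unstack(E, G) → towers=[A/F/B/D/G; C] holding=E  ← match
         pickup(C) → towers=[A/F/B/D/G/E] holding=C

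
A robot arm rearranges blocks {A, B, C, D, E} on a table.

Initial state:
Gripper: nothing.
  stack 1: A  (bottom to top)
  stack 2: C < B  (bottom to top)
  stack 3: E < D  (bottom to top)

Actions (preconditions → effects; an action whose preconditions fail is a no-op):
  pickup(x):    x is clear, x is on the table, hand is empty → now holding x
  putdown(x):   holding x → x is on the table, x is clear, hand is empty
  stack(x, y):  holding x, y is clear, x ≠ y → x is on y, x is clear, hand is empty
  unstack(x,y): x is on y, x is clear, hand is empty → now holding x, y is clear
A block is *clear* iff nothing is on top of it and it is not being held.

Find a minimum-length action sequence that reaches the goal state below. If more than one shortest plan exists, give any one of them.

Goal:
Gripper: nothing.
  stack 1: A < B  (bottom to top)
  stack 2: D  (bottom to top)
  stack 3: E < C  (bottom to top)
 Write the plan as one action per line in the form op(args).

unstack(B, C)
stack(B, A)
unstack(D, E)
putdown(D)
pickup(C)
stack(C, E)

step 1 (unstack(B, C)): towers=[A; C; E/D] holding=B
step 2 (stack(B, A)): towers=[A/B; C; E/D] holding=-
step 3 (unstack(D, E)): towers=[A/B; C; E] holding=D
step 4 (putdown(D)): towers=[A/B; C; D; E] holding=-
step 5 (pickup(C)): towers=[A/B; D; E] holding=C
step 6 (stack(C, E)): towers=[A/B; D; E/C] holding=-
goal check: towers=[A/B; D; E/C] holding=- — reached (length 6, optimal by BFS)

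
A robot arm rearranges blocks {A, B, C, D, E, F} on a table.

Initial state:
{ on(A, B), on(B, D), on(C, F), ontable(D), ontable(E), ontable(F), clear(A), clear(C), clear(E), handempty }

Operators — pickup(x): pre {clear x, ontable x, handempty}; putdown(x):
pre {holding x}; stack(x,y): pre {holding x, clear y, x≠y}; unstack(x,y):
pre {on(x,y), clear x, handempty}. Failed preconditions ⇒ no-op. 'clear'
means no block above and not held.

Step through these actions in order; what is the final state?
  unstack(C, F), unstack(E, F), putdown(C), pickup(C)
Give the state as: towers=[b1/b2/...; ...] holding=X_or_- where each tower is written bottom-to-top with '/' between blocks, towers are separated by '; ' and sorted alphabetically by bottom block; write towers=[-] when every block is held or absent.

step 1 (unstack(C, F)): towers=[D/B/A; E; F] holding=C
step 2 (unstack(E, F)) [no-op]: towers=[D/B/A; E; F] holding=C
step 3 (putdown(C)): towers=[C; D/B/A; E; F] holding=-
step 4 (pickup(C)): towers=[D/B/A; E; F] holding=C

towers=[D/B/A; E; F] holding=C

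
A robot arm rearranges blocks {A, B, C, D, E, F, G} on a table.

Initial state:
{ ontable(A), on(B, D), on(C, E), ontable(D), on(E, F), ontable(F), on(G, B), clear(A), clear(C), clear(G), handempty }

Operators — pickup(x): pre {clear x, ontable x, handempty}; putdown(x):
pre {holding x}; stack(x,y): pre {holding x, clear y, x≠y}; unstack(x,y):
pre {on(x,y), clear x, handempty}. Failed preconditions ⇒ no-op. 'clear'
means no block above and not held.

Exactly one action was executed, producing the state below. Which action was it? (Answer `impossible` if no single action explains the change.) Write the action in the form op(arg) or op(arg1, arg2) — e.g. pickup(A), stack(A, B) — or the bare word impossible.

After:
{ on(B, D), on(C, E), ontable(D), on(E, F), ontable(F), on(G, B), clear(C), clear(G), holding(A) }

target: towers=[D/B/G; F/E/C] holding=A
     unstack(G, B) → towers=[A; D/B; F/E/C] holding=G
         pickup(A) → towers=[D/B/G; F/E/C] holding=A  ← match
     unstack(C, E) → towers=[A; D/B/G; F/E] holding=C

pickup(A)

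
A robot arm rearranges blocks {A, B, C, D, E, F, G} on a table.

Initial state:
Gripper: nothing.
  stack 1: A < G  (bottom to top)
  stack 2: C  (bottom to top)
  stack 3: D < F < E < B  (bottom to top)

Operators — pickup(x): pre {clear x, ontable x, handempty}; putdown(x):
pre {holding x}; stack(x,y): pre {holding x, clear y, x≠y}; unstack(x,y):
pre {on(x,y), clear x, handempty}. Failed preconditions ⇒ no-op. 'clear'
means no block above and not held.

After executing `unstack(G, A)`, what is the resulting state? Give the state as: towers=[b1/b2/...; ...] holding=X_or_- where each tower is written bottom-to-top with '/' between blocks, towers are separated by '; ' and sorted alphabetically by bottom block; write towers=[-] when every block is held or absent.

towers=[A; C; D/F/E/B] holding=G

before: towers=[A/G; C; D/F/E/B] holding=-
pre[unstack(G, A)]: on(G,A) yes, clear(G) yes, handempty yes
all met → apply unstack(G, A)
after:  towers=[A; C; D/F/E/B] holding=G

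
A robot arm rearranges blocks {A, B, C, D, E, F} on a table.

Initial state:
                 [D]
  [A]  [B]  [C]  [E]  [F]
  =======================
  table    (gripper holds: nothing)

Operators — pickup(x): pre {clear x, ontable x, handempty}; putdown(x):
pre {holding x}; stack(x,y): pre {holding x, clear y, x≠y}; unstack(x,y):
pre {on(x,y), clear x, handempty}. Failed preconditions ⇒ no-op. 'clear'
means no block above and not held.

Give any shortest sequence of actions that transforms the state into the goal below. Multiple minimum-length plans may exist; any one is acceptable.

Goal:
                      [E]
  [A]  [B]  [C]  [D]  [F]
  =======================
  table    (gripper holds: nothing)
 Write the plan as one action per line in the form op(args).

step 1 (unstack(D, E)): towers=[A; B; C; E; F] holding=D
step 2 (putdown(D)): towers=[A; B; C; D; E; F] holding=-
step 3 (pickup(E)): towers=[A; B; C; D; F] holding=E
step 4 (stack(E, F)): towers=[A; B; C; D; F/E] holding=-
goal check: towers=[A; B; C; D; F/E] holding=- — reached (length 4, optimal by BFS)

unstack(D, E)
putdown(D)
pickup(E)
stack(E, F)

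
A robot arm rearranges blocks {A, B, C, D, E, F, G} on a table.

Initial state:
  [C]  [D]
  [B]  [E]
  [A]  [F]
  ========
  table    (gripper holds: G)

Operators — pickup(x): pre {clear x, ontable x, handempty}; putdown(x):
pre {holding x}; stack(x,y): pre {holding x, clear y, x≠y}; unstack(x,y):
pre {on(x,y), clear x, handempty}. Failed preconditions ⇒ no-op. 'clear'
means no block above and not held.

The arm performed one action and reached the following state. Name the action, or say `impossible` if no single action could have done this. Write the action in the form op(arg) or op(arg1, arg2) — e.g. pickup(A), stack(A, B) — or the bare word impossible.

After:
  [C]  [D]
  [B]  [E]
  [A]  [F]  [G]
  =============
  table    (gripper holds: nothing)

putdown(G)

target: towers=[A/B/C; F/E/D; G] holding=-
        putdown(G) → towers=[A/B/C; F/E/D; G] holding=-  ← match
       stack(G, D) → towers=[A/B/C; F/E/D/G] holding=-
       stack(G, C) → towers=[A/B/C/G; F/E/D] holding=-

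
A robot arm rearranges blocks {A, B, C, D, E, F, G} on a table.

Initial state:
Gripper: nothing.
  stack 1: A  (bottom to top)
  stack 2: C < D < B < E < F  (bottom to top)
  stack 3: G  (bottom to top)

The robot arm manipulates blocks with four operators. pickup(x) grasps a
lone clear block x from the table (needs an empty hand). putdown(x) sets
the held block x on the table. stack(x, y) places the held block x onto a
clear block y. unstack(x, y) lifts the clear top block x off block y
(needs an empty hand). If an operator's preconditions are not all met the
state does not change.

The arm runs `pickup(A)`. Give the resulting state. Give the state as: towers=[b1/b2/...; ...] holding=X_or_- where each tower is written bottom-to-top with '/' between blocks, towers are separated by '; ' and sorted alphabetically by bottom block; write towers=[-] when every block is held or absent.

towers=[C/D/B/E/F; G] holding=A

before: towers=[A; C/D/B/E/F; G] holding=-
pre[pickup(A)]: clear(A) yes, ontable(A) yes, handempty yes
all met → apply pickup(A)
after:  towers=[C/D/B/E/F; G] holding=A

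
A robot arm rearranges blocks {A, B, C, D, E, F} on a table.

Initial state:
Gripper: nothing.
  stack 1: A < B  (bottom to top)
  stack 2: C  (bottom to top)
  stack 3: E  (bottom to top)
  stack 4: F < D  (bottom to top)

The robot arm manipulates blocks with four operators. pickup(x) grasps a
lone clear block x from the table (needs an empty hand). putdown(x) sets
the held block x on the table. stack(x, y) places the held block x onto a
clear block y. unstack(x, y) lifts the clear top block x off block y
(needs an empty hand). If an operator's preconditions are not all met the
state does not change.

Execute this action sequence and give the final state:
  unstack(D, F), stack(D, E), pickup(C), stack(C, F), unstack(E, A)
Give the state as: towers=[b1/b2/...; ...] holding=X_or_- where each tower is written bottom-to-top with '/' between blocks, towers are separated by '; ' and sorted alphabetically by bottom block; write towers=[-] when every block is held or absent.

towers=[A/B; E/D; F/C] holding=-

step 1 (unstack(D, F)): towers=[A/B; C; E; F] holding=D
step 2 (stack(D, E)): towers=[A/B; C; E/D; F] holding=-
step 3 (pickup(C)): towers=[A/B; E/D; F] holding=C
step 4 (stack(C, F)): towers=[A/B; E/D; F/C] holding=-
step 5 (unstack(E, A)) [no-op]: towers=[A/B; E/D; F/C] holding=-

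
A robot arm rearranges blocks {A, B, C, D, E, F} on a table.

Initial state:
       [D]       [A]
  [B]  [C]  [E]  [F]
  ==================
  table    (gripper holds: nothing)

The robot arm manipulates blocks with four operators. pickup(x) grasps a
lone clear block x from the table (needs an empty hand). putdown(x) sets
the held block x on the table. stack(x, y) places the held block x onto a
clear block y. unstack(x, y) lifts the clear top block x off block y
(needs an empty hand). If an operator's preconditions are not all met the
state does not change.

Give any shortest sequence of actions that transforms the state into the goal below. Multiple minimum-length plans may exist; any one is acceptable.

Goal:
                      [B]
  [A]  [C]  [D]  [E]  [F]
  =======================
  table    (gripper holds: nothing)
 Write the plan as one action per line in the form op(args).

step 1 (unstack(D, C)): towers=[B; C; E; F/A] holding=D
step 2 (putdown(D)): towers=[B; C; D; E; F/A] holding=-
step 3 (unstack(A, F)): towers=[B; C; D; E; F] holding=A
step 4 (putdown(A)): towers=[A; B; C; D; E; F] holding=-
step 5 (pickup(B)): towers=[A; C; D; E; F] holding=B
step 6 (stack(B, F)): towers=[A; C; D; E; F/B] holding=-
goal check: towers=[A; C; D; E; F/B] holding=- — reached (length 6, optimal by BFS)

unstack(D, C)
putdown(D)
unstack(A, F)
putdown(A)
pickup(B)
stack(B, F)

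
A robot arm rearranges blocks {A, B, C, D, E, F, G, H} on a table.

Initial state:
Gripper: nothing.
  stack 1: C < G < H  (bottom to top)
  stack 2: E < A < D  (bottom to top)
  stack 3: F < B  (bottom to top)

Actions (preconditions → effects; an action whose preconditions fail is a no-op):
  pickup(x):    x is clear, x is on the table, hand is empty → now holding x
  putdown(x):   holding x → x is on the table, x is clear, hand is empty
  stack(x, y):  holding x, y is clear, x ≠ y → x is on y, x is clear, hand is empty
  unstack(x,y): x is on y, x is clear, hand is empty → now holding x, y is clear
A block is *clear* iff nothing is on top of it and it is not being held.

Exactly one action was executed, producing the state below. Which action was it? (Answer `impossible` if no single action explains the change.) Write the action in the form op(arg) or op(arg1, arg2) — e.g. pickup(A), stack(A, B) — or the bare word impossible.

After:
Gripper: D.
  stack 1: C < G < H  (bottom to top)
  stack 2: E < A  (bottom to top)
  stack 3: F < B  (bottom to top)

unstack(D, A)

target: towers=[C/G/H; E/A; F/B] holding=D
     unstack(H, G) → towers=[C/G; E/A/D; F/B] holding=H
     unstack(B, F) → towers=[C/G/H; E/A/D; F] holding=B
     unstack(D, A) → towers=[C/G/H; E/A; F/B] holding=D  ← match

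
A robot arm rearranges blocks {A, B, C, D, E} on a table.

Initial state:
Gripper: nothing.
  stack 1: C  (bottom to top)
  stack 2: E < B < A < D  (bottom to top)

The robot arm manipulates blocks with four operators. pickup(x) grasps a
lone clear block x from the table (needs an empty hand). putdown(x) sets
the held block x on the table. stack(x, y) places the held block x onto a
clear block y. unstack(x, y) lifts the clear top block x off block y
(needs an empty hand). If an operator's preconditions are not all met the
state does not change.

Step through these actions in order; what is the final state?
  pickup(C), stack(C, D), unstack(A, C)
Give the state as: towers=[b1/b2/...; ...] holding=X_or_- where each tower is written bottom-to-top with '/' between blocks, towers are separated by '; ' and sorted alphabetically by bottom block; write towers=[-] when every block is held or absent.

step 1 (pickup(C)): towers=[E/B/A/D] holding=C
step 2 (stack(C, D)): towers=[E/B/A/D/C] holding=-
step 3 (unstack(A, C)) [no-op]: towers=[E/B/A/D/C] holding=-

towers=[E/B/A/D/C] holding=-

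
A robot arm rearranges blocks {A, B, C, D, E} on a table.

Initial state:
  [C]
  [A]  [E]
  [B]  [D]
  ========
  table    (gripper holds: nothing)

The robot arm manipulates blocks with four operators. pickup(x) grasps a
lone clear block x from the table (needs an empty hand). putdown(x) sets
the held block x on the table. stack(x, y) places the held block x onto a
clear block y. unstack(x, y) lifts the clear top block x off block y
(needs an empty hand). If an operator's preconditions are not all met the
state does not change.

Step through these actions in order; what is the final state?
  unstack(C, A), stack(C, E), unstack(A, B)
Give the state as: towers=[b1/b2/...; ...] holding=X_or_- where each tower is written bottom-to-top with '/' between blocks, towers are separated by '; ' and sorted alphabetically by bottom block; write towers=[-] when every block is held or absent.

step 1 (unstack(C, A)): towers=[B/A; D/E] holding=C
step 2 (stack(C, E)): towers=[B/A; D/E/C] holding=-
step 3 (unstack(A, B)): towers=[B; D/E/C] holding=A

towers=[B; D/E/C] holding=A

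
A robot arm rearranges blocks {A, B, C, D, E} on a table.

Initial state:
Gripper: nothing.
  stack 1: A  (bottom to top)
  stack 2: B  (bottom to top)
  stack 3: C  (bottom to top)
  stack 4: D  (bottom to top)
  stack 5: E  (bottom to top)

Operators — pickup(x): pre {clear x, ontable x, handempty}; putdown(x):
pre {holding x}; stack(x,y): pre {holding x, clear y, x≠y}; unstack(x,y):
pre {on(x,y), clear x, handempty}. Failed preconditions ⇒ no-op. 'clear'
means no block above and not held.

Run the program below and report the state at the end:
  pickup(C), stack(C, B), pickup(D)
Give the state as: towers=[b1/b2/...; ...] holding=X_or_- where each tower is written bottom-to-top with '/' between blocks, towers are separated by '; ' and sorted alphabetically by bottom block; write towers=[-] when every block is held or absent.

towers=[A; B/C; E] holding=D

step 1 (pickup(C)): towers=[A; B; D; E] holding=C
step 2 (stack(C, B)): towers=[A; B/C; D; E] holding=-
step 3 (pickup(D)): towers=[A; B/C; E] holding=D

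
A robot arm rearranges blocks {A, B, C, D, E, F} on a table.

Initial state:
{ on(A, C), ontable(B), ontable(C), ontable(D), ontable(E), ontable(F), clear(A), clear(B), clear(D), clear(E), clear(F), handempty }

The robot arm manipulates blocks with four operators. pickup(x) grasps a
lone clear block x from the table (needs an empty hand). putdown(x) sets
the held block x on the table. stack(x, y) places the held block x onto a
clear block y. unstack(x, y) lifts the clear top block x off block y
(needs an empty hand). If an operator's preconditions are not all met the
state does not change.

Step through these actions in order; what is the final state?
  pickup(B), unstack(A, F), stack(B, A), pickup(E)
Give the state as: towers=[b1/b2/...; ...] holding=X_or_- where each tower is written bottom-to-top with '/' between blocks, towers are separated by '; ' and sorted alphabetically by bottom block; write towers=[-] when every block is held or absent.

step 1 (pickup(B)): towers=[C/A; D; E; F] holding=B
step 2 (unstack(A, F)) [no-op]: towers=[C/A; D; E; F] holding=B
step 3 (stack(B, A)): towers=[C/A/B; D; E; F] holding=-
step 4 (pickup(E)): towers=[C/A/B; D; F] holding=E

towers=[C/A/B; D; F] holding=E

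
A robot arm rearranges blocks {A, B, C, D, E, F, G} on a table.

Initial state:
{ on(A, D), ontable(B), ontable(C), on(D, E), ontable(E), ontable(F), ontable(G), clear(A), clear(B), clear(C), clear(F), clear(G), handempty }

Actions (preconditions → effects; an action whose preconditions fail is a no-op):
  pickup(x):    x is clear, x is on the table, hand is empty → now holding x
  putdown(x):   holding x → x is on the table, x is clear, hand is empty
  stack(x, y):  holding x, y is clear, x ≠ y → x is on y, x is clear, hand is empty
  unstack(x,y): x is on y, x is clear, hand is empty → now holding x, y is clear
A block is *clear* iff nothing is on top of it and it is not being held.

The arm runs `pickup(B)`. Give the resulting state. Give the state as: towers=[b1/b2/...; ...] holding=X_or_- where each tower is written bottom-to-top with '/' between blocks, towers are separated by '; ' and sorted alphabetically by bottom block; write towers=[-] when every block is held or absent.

towers=[C; E/D/A; F; G] holding=B

before: towers=[B; C; E/D/A; F; G] holding=-
pre[pickup(B)]: clear(B) ✓, ontable(B) ✓, handempty ✓
all met → apply pickup(B)
after:  towers=[C; E/D/A; F; G] holding=B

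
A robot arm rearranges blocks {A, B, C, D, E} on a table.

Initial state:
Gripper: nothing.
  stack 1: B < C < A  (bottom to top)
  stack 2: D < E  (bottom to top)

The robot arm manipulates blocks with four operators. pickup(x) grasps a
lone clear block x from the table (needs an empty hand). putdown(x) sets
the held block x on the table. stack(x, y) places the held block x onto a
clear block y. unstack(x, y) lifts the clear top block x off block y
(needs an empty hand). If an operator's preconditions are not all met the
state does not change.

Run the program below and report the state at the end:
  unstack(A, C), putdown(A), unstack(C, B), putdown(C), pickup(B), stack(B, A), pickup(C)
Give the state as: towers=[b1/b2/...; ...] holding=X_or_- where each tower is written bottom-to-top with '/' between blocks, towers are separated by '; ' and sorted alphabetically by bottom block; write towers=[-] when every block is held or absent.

towers=[A/B; D/E] holding=C

step 1 (unstack(A, C)): towers=[B/C; D/E] holding=A
step 2 (putdown(A)): towers=[A; B/C; D/E] holding=-
step 3 (unstack(C, B)): towers=[A; B; D/E] holding=C
step 4 (putdown(C)): towers=[A; B; C; D/E] holding=-
step 5 (pickup(B)): towers=[A; C; D/E] holding=B
step 6 (stack(B, A)): towers=[A/B; C; D/E] holding=-
step 7 (pickup(C)): towers=[A/B; D/E] holding=C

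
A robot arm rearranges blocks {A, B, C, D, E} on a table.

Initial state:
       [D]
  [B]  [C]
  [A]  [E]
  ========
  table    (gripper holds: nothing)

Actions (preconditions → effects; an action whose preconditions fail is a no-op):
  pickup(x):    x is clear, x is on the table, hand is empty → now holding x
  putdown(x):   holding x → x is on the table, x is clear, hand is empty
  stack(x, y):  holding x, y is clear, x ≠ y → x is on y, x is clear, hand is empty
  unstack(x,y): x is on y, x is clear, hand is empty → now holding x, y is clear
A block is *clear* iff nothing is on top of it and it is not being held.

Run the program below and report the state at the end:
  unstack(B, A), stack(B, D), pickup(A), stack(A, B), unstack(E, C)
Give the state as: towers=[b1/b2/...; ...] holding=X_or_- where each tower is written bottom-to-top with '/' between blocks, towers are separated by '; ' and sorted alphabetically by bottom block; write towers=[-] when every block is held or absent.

step 1 (unstack(B, A)): towers=[A; E/C/D] holding=B
step 2 (stack(B, D)): towers=[A; E/C/D/B] holding=-
step 3 (pickup(A)): towers=[E/C/D/B] holding=A
step 4 (stack(A, B)): towers=[E/C/D/B/A] holding=-
step 5 (unstack(E, C)) [no-op]: towers=[E/C/D/B/A] holding=-

towers=[E/C/D/B/A] holding=-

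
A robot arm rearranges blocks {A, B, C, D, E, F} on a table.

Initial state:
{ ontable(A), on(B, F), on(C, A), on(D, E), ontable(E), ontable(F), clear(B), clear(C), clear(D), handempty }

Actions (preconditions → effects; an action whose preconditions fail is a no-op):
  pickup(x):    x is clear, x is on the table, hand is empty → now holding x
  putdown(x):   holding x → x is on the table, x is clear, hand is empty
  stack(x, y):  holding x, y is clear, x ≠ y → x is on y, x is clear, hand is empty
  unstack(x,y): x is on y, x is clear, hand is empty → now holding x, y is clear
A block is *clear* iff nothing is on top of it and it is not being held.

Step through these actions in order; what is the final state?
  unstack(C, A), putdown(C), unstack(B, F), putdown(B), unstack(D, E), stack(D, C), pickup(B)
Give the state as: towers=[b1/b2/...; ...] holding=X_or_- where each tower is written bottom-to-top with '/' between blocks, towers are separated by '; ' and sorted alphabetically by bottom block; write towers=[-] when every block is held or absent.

step 1 (unstack(C, A)): towers=[A; E/D; F/B] holding=C
step 2 (putdown(C)): towers=[A; C; E/D; F/B] holding=-
step 3 (unstack(B, F)): towers=[A; C; E/D; F] holding=B
step 4 (putdown(B)): towers=[A; B; C; E/D; F] holding=-
step 5 (unstack(D, E)): towers=[A; B; C; E; F] holding=D
step 6 (stack(D, C)): towers=[A; B; C/D; E; F] holding=-
step 7 (pickup(B)): towers=[A; C/D; E; F] holding=B

towers=[A; C/D; E; F] holding=B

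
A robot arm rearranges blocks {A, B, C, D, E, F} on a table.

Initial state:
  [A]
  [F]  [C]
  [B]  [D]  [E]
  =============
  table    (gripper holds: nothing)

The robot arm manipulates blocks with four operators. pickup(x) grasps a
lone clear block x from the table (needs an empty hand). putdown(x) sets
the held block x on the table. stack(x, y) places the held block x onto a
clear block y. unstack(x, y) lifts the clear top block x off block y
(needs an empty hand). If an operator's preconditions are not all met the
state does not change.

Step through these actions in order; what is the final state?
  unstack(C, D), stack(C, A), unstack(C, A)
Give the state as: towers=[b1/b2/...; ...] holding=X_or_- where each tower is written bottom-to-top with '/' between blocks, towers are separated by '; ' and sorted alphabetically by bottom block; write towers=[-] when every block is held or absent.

towers=[B/F/A; D; E] holding=C

step 1 (unstack(C, D)): towers=[B/F/A; D; E] holding=C
step 2 (stack(C, A)): towers=[B/F/A/C; D; E] holding=-
step 3 (unstack(C, A)): towers=[B/F/A; D; E] holding=C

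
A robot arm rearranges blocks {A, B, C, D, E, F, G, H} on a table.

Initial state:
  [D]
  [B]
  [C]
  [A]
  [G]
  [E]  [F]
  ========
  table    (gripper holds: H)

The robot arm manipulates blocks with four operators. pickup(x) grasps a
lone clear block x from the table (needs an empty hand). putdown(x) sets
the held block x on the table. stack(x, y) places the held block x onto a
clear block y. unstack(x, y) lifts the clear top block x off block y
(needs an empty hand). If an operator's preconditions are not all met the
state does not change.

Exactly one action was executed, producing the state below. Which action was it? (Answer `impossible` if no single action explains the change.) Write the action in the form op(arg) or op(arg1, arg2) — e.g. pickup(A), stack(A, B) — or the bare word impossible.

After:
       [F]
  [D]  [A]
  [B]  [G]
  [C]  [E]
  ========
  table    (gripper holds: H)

impossible

target: towers=[C/B/D; E/G/A/F] holding=H
        putdown(H) → towers=[E/G/A/C/B/D; F; H] holding=-
       stack(H, F) → towers=[E/G/A/C/B/D; F/H] holding=-
       stack(H, D) → towers=[E/G/A/C/B/D/H; F] holding=-
none of the 3 applicable actions match → impossible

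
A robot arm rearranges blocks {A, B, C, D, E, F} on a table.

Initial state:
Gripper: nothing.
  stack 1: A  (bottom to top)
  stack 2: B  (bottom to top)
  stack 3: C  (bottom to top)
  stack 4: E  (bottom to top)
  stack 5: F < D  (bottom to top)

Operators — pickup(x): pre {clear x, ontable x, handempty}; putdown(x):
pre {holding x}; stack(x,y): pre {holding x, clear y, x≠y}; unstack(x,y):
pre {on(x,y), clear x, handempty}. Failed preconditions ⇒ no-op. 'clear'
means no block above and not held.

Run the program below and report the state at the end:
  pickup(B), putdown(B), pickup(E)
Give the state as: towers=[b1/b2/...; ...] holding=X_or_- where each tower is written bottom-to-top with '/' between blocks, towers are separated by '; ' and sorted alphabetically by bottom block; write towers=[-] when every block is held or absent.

towers=[A; B; C; F/D] holding=E

step 1 (pickup(B)): towers=[A; C; E; F/D] holding=B
step 2 (putdown(B)): towers=[A; B; C; E; F/D] holding=-
step 3 (pickup(E)): towers=[A; B; C; F/D] holding=E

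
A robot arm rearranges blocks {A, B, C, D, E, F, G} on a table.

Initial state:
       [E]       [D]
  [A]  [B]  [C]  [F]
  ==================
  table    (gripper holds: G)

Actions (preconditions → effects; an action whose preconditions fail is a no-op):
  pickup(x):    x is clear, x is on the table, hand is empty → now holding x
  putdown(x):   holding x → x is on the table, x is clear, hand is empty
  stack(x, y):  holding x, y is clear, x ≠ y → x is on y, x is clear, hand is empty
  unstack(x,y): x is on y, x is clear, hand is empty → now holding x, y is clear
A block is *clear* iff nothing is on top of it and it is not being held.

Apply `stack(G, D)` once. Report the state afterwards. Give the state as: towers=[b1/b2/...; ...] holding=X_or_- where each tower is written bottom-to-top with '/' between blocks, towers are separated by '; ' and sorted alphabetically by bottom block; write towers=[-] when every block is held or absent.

before: towers=[A; B/E; C; F/D] holding=G
pre[stack(G, D)]: holding(G) yes, clear(D) yes, G≠D yes
all met → apply stack(G, D)
after:  towers=[A; B/E; C; F/D/G] holding=-

towers=[A; B/E; C; F/D/G] holding=-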